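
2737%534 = 67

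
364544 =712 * 512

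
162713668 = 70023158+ 92690510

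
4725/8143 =4725/8143 = 0.58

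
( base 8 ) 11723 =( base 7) 20540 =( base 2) 1001111010011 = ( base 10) 5075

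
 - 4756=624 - 5380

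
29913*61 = 1824693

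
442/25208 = 221/12604 = 0.02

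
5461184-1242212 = 4218972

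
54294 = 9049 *6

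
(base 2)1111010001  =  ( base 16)3d1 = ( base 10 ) 977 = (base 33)TK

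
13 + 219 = 232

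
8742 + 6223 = 14965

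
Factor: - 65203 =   -  65203^1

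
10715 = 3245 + 7470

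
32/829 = 32/829 = 0.04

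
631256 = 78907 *8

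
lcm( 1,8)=8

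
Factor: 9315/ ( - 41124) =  - 135/596=- 2^( - 2)*3^3 * 5^1*149^ ( - 1)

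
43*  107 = 4601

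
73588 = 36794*2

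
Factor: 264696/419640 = 41/65 = 5^( - 1 )*13^( -1 )*41^1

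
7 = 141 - 134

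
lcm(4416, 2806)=269376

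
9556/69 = 138+34/69 = 138.49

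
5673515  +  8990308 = 14663823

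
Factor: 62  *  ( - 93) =-2^1*3^1*31^2 = - 5766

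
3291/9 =1097/3 = 365.67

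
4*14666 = 58664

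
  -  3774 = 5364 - 9138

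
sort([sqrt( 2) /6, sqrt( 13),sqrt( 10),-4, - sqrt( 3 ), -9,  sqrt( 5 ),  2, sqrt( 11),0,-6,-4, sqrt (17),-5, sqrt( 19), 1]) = [  -  9,-6,- 5,-4, - 4,- sqrt(3 ),0,sqrt(2 ) /6, 1, 2, sqrt( 5), sqrt( 10),sqrt( 11), sqrt(13), sqrt( 17 ), sqrt( 19)] 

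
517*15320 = 7920440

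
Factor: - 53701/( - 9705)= 83/15 =3^( - 1)*5^( - 1)*83^1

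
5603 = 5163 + 440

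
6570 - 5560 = 1010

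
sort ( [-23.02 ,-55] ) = [  -  55,  -  23.02 ] 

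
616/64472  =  77/8059 = 0.01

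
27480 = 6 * 4580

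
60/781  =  60/781 = 0.08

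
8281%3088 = 2105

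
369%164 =41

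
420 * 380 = 159600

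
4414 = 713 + 3701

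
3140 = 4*785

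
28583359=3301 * 8659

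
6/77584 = 3/38792 = 0.00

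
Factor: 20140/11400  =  2^( -1)*3^( -1 )*5^( - 1 )*53^1 = 53/30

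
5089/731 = 5089/731 = 6.96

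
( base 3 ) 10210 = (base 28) 3i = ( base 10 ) 102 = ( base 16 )66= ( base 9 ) 123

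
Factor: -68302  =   - 2^1*13^1*37^1*71^1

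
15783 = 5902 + 9881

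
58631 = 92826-34195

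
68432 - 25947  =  42485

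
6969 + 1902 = 8871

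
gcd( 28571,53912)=1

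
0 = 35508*0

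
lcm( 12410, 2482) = 12410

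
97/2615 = 97/2615 =0.04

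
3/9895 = 3/9895=0.00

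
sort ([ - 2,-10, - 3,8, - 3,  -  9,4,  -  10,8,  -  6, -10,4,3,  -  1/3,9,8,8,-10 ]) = [ - 10 ,  -  10, - 10, - 10,  -  9, - 6, - 3, - 3,  -  2, - 1/3,3, 4,4,8, 8, 8,8,9] 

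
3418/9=3418/9= 379.78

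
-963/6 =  - 321/2 = - 160.50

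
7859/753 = 7859/753 = 10.44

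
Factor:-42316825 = -5^2*17^2 *5857^1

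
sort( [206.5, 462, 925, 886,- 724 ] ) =[-724, 206.5, 462,886,925]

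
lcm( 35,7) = 35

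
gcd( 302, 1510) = 302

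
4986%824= 42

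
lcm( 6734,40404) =40404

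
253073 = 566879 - 313806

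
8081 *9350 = 75557350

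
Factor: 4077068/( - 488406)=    - 2038534/244203 = - 2^1*3^(-1)*81401^( -1)*1019267^1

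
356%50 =6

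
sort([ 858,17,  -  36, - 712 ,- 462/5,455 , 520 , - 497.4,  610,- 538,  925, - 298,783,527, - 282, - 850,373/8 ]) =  [ - 850, - 712, - 538, - 497.4, - 298, - 282, - 462/5, - 36,17, 373/8, 455, 520,527,610,  783,858,925 ]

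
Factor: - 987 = - 3^1*7^1*47^1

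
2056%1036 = 1020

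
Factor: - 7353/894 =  - 2451/298 = -2^ (-1)  *3^1*19^1*43^1*149^(  -  1 )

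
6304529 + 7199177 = 13503706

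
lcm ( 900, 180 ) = 900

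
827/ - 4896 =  - 827/4896 = - 0.17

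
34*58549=1990666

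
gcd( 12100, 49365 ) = 5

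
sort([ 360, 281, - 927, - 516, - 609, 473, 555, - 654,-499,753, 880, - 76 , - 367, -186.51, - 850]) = [ - 927 , - 850, - 654, - 609  , - 516, - 499, - 367 , - 186.51, - 76, 281, 360, 473,  555, 753,880]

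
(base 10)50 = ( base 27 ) 1N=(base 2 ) 110010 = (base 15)35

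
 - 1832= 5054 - 6886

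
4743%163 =16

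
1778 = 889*2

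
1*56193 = 56193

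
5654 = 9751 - 4097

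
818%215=173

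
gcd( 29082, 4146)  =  6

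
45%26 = 19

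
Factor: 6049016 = 2^3*756127^1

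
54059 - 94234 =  - 40175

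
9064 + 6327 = 15391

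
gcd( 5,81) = 1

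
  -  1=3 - 4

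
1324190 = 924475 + 399715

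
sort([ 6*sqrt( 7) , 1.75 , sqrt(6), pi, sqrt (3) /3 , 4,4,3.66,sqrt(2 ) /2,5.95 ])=[ sqrt (3 ) /3,  sqrt( 2 )/2,1.75,sqrt(6),pi,3.66,  4,4, 5.95 , 6*sqrt (7 ) ]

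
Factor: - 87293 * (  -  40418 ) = 2^1*7^1*2887^1*87293^1 = 3528208474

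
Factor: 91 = 7^1*13^1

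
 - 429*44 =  - 18876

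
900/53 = 900/53 = 16.98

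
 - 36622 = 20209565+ - 20246187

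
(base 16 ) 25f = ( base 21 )17J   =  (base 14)315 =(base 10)607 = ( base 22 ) 15D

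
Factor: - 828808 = -2^3*211^1*491^1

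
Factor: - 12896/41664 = - 2^( - 1)  *  3^ ( - 1 )*7^ (  -  1)*13^1 = - 13/42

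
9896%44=40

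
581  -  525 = 56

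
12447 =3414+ 9033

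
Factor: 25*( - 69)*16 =-2^4*3^1*5^2 * 23^1 = -27600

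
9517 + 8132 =17649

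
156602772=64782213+91820559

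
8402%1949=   606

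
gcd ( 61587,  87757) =1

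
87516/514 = 170+68/257 = 170.26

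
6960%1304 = 440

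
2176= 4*544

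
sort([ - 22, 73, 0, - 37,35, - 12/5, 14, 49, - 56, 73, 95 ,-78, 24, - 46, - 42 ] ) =[ - 78, - 56, - 46, -42, - 37,-22, - 12/5, 0, 14,24, 35,49, 73, 73,95]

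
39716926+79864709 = 119581635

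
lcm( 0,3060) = 0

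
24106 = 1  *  24106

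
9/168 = 3/56 =0.05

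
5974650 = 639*9350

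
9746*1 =9746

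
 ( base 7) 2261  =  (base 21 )1i8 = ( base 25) 182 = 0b1100111011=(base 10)827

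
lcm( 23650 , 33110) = 165550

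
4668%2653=2015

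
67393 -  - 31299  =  98692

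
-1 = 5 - 6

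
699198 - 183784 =515414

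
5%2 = 1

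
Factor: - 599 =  - 599^1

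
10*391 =3910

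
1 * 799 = 799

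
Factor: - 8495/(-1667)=5^1*1667^( - 1)*1699^1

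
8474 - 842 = 7632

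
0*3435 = 0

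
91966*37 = 3402742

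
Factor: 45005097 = 3^1*151^1*99349^1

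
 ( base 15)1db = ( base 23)IH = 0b110101111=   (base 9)528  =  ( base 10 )431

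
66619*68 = 4530092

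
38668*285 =11020380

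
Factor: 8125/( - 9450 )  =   - 2^( - 1)*3^( - 3 )*5^2*7^( - 1)*13^1  =  - 325/378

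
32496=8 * 4062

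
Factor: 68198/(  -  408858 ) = - 3^( - 1)*13^1*43^1*61^1 * 83^( - 1)* 821^( - 1 ) = - 34099/204429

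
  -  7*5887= - 41209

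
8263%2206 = 1645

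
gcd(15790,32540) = 10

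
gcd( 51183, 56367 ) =9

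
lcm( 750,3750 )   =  3750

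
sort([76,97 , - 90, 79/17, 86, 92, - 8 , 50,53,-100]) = [ -100, - 90, - 8 , 79/17,50, 53, 76, 86, 92, 97 ]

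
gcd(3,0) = 3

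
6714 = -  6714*( - 1)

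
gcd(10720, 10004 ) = 4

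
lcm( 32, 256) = 256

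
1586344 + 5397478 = 6983822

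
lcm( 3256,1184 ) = 13024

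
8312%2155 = 1847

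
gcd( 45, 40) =5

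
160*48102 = 7696320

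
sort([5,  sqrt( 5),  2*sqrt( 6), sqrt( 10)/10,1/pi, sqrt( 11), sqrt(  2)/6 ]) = [ sqrt(2)/6,sqrt( 10)/10,1/pi, sqrt( 5),sqrt(11), 2*sqrt( 6),5]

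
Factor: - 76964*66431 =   -  5112795484  =  - 2^2*71^1*271^1*66431^1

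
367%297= 70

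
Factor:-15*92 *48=-66240 = - 2^6*3^2*5^1*23^1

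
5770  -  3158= 2612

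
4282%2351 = 1931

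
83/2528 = 83/2528 = 0.03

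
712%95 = 47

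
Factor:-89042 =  - 2^1*211^2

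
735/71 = 10 + 25/71 = 10.35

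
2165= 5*433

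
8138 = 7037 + 1101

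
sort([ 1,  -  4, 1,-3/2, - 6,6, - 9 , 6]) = [-9,-6,-4,  -  3/2, 1, 1, 6, 6]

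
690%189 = 123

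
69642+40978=110620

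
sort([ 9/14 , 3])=[ 9/14,  3 ]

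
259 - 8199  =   - 7940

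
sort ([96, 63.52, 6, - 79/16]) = [ - 79/16,6,63.52,96]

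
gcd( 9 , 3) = 3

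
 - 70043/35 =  - 2002 + 27/35 = - 2001.23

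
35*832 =29120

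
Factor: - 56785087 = -31^1 *593^1*3089^1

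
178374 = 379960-201586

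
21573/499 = 43+116/499 = 43.23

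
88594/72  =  44297/36=1230.47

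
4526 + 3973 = 8499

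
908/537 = 908/537 = 1.69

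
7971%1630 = 1451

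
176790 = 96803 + 79987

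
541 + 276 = 817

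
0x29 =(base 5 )131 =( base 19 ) 23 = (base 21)1K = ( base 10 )41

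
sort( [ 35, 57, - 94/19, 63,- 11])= [-11, - 94/19,35 , 57, 63 ]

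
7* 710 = 4970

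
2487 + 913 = 3400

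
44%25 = 19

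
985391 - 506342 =479049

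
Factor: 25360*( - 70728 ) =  - 2^7 *3^1*5^1*7^1 * 317^1*421^1 = - 1793662080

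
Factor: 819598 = 2^1*13^1*29^1*1087^1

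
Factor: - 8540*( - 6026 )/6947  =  2^3*5^1 * 7^1*23^1*61^1*131^1*6947^(- 1 )=51462040/6947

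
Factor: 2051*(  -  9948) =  - 2^2*3^1 *7^1*293^1*829^1 = - 20403348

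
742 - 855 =-113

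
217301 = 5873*37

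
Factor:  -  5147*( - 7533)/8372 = 38772351/8372 = 2^( - 2)*3^5*7^(-1)*13^(- 1)*23^ ( - 1) * 31^1 * 5147^1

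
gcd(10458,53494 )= 14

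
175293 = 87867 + 87426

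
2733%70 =3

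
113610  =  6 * 18935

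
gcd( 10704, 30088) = 8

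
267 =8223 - 7956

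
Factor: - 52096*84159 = - 2^7 *3^4 * 11^1*37^1*1039^1 = -  4384347264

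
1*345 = 345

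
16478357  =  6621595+9856762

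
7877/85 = 92  +  57/85=92.67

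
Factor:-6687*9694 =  - 64823778 = - 2^1*3^2*37^1*131^1*743^1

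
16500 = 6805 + 9695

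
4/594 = 2/297  =  0.01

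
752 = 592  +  160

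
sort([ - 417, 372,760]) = [ - 417, 372,760]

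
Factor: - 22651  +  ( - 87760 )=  - 110411 = - 7^1*15773^1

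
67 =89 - 22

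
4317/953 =4 +505/953 = 4.53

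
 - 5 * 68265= -341325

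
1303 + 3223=4526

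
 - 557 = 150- 707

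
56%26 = 4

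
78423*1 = 78423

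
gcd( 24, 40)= 8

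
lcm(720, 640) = 5760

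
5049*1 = 5049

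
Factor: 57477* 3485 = 3^1*5^1*7^2 *17^2*23^1*41^1 = 200307345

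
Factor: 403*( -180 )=-72540 = - 2^2 * 3^2*5^1*13^1*31^1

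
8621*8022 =69157662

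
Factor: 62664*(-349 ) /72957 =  - 7289912/24319 = -2^3*7^1*83^(- 1 )*293^ ( - 1 )*349^1*373^1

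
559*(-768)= -429312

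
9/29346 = 3/9782  =  0.00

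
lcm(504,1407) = 33768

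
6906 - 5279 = 1627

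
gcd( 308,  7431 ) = 1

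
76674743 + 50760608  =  127435351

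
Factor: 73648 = 2^4*4603^1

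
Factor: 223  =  223^1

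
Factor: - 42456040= - 2^3*5^1  *  11^1 * 47^1 * 2053^1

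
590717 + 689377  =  1280094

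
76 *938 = 71288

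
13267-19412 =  - 6145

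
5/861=5/861 = 0.01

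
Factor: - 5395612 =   -  2^2*31^1*53^1*821^1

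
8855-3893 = 4962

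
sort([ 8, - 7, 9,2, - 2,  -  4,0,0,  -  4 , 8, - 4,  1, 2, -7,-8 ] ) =[ - 8, - 7, - 7, - 4, - 4, - 4, - 2,0,0,1,2 , 2,8,8,9]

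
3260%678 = 548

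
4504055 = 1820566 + 2683489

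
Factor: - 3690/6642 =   -  3^( - 2 )  *5^1 = -5/9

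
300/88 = 3 + 9/22 = 3.41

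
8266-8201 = 65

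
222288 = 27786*8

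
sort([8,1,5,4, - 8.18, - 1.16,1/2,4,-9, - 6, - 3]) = [  -  9, - 8.18,- 6,  -  3,  -  1.16,1/2,1,4,  4,5,8] 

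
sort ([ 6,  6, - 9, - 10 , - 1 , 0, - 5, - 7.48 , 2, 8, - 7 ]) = [ -10 , - 9 ,  -  7.48 , - 7,-5, - 1, 0, 2,6, 6,8] 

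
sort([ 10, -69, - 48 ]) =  [ - 69, - 48,10 ]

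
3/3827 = 3/3827 = 0.00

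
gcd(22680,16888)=8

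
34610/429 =34610/429 = 80.68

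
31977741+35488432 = 67466173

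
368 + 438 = 806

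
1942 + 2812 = 4754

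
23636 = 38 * 622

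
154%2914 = 154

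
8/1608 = 1/201 = 0.00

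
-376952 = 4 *(  -  94238) 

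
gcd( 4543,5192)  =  649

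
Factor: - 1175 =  - 5^2*47^1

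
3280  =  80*41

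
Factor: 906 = 2^1  *3^1 * 151^1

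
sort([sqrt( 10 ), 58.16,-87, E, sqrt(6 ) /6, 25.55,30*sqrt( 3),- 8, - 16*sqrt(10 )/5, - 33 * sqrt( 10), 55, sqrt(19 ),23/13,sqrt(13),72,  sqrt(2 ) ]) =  [ - 33*sqrt( 10), - 87, - 16 * sqrt( 10 )/5, - 8, sqrt( 6)/6, sqrt( 2), 23/13,E, sqrt(10 ),  sqrt(13) , sqrt(19 ), 25.55,30*sqrt(3),55,58.16 , 72 ]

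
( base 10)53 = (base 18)2H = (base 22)29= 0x35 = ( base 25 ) 23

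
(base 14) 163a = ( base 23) 7BG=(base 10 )3972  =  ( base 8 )7604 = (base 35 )38h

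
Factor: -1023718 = -2^1*511859^1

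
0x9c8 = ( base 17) 8B5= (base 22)53i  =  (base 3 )10102202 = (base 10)2504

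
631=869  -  238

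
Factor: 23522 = 2^1*19^1*619^1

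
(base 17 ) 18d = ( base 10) 438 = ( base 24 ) I6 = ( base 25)hd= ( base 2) 110110110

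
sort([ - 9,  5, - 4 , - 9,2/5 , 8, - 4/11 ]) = [ - 9 , - 9, - 4, - 4/11,2/5, 5 , 8 ] 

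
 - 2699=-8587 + 5888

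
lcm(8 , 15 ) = 120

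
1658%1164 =494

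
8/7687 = 8/7687 =0.00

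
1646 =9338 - 7692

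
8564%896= 500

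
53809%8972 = 8949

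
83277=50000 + 33277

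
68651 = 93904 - 25253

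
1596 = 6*266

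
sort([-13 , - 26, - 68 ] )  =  [ - 68,- 26, - 13]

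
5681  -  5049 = 632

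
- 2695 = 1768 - 4463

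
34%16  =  2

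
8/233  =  8/233 = 0.03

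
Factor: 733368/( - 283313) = -2^3*3^1 * 73^(-1)*3881^ ( - 1 )* 30557^1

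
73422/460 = 159 +141/230 = 159.61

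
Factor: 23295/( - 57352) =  - 2^( - 3)*3^1*5^1*67^( - 1)*107^( - 1 )*1553^1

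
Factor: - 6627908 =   -  2^2*7^1*67^1 * 3533^1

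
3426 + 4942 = 8368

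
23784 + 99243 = 123027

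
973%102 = 55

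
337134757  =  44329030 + 292805727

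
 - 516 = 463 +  - 979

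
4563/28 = 162 + 27/28 = 162.96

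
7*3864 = 27048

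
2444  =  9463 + -7019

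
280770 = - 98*(  -  2865 ) 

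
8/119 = 8/119= 0.07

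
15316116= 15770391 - 454275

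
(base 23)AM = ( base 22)ba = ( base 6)1100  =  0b11111100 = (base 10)252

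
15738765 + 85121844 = 100860609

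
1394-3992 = -2598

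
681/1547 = 681/1547 = 0.44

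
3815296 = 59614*64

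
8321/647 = 12 + 557/647= 12.86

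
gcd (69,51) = 3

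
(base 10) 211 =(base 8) 323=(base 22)9d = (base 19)B2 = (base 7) 421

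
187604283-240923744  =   - 53319461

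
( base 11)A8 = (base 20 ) 5I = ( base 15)7d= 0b1110110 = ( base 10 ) 118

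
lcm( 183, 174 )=10614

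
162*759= 122958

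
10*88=880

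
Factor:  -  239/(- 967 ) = 239^1*967^( - 1 )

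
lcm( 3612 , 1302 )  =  111972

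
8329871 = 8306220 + 23651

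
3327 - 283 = 3044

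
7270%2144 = 838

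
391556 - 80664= 310892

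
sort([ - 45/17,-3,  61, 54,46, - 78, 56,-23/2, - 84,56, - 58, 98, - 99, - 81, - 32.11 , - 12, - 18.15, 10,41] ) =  [ - 99, - 84, - 81, - 78, - 58, - 32.11, - 18.15, - 12, - 23/2, - 3 ,  -  45/17,  10,  41,46 , 54,56,56,61, 98]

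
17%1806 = 17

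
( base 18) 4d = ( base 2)1010101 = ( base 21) 41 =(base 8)125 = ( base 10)85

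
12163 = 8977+3186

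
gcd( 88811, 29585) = 1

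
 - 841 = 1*( - 841)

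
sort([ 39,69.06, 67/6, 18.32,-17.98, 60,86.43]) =[ - 17.98,  67/6,18.32, 39 , 60,  69.06,86.43] 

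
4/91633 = 4/91633 =0.00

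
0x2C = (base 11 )40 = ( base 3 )1122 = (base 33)1b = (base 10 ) 44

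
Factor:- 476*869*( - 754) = 311887576 = 2^3*7^1*11^1*13^1*17^1*29^1*79^1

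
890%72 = 26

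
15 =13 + 2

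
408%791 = 408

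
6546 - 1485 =5061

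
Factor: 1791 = 3^2*199^1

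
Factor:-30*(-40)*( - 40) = -2^7*3^1*5^3 = - 48000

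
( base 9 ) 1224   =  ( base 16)391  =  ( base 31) TE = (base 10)913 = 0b1110010001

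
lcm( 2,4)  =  4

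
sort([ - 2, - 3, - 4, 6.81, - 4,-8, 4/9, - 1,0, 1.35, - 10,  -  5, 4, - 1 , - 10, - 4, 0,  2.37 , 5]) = [ - 10, - 10 , - 8,  -  5, - 4 , - 4,- 4, - 3, - 2 , - 1, - 1,0,0 , 4/9, 1.35, 2.37,4 , 5,6.81]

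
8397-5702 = 2695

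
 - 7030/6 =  - 3515/3 =- 1171.67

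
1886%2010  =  1886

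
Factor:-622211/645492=-2^( - 2)*3^( - 1) * 503^1*1237^1*53791^(-1)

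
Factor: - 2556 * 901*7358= -2^3*3^2*13^1 * 17^1*53^1*71^1 * 283^1 = - 16945150248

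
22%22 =0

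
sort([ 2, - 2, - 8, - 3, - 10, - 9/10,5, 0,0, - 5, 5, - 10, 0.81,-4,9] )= [ - 10, - 10, - 8,-5, - 4, - 3,  -  2, - 9/10, 0, 0, 0.81, 2,  5, 5, 9] 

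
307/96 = 3 + 19/96 = 3.20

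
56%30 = 26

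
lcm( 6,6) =6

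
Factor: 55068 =2^2*3^1 * 13^1*353^1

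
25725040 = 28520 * 902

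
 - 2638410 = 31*( -85110)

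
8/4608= 1/576= 0.00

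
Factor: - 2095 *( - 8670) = 18163650=2^1*3^1*5^2*17^2*419^1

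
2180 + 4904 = 7084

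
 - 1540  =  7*(- 220)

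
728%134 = 58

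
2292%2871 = 2292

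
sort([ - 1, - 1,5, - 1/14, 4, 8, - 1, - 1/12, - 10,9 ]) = [ - 10, - 1 , - 1, - 1, - 1/12, - 1/14, 4, 5, 8, 9]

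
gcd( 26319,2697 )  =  93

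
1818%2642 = 1818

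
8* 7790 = 62320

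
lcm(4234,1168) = 33872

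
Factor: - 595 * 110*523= - 34230350 = - 2^1*5^2*7^1 *11^1*17^1*523^1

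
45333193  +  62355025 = 107688218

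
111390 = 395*282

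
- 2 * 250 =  - 500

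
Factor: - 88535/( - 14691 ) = 3^ ( - 1) * 5^1 * 59^ ( - 1)  *  83^( -1 )*17707^1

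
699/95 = 699/95 = 7.36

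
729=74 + 655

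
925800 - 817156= 108644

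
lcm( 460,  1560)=35880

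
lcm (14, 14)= 14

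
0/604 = 0=0.00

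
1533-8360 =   -  6827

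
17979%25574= 17979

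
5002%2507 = 2495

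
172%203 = 172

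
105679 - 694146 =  - 588467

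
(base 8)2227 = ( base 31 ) 16S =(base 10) 1175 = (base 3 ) 1121112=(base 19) 34G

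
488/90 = 244/45 = 5.42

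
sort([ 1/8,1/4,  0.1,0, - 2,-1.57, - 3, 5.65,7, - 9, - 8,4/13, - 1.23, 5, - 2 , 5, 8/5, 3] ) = [ - 9 , - 8,-3, - 2, - 2, - 1.57, - 1.23 , 0, 0.1, 1/8,1/4 , 4/13 , 8/5, 3, 5, 5, 5.65, 7] 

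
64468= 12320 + 52148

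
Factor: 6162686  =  2^1 * 3081343^1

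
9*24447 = 220023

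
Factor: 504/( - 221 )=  - 2^3*3^2*7^1 * 13^(- 1 )*17^( - 1) 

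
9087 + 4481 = 13568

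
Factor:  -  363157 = -363157^1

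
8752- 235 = 8517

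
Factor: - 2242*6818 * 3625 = -2^2*5^3*7^1 * 19^1* 29^1*59^1*487^1 = -55411590500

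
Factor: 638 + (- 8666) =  - 2^2*3^2*223^1 = -8028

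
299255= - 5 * ( - 59851 ) 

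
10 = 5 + 5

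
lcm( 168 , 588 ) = 1176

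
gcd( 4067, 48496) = 7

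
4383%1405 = 168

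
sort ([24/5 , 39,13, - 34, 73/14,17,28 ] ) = [ - 34 , 24/5, 73/14,13, 17,  28, 39]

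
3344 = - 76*( - 44 ) 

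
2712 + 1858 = 4570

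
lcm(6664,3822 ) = 259896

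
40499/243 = 40499/243 = 166.66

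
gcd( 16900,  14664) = 52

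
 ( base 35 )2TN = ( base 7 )13112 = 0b110110100000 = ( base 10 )3488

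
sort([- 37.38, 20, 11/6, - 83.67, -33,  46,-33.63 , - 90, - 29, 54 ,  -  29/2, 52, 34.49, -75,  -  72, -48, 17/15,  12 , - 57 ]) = [-90, - 83.67,-75,-72, -57 ,-48,-37.38,-33.63,-33,-29,-29/2, 17/15, 11/6, 12 , 20,34.49,46 , 52, 54]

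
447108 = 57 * 7844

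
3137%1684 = 1453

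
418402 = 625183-206781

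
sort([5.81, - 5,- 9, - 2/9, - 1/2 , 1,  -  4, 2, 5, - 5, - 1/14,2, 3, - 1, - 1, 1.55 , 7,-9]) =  [  -  9, -9 , - 5, - 5, - 4,-1, - 1, - 1/2,  -  2/9, - 1/14, 1 , 1.55,2,2, 3,5, 5.81,7 ] 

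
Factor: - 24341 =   -  101^1 * 241^1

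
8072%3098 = 1876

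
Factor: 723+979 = 2^1*23^1 *37^1  =  1702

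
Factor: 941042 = 2^1 *470521^1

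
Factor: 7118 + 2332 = 9450 =2^1 * 3^3*5^2*7^1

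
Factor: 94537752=2^3*3^1* 97^1 * 40609^1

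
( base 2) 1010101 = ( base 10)85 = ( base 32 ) 2l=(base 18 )4D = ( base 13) 67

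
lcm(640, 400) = 3200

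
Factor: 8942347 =8942347^1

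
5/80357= 5/80357 = 0.00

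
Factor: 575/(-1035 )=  - 3^( - 2 ) * 5^1  =  -5/9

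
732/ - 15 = -49  +  1/5 = - 48.80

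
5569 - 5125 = 444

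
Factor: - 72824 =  - 2^3*9103^1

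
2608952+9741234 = 12350186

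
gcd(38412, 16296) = 1164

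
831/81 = 10 +7/27=10.26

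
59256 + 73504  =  132760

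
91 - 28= 63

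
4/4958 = 2/2479=   0.00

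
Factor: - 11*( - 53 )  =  11^1*53^1 = 583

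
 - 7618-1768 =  - 9386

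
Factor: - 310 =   -  2^1*  5^1*31^1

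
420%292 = 128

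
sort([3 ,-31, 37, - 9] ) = [ - 31 , - 9, 3 , 37 ]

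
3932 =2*1966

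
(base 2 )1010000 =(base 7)143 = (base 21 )3H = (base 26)32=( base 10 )80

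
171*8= 1368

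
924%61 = 9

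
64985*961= 62450585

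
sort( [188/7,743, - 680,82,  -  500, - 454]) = [ - 680, -500, - 454,188/7,82,743]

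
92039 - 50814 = 41225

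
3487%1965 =1522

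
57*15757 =898149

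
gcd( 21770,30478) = 4354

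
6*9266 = 55596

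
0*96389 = 0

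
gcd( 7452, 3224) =4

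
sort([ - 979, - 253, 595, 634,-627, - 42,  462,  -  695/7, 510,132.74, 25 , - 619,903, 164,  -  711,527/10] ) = [ -979, - 711, - 627, - 619 , - 253 , -695/7, - 42, 25,  527/10,132.74 , 164, 462, 510, 595, 634, 903]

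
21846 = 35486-13640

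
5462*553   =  3020486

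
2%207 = 2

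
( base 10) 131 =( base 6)335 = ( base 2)10000011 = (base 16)83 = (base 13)A1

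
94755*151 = 14308005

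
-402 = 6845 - 7247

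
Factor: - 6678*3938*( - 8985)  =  236287206540 = 2^2 *3^3*5^1*7^1 * 11^1*53^1*179^1*599^1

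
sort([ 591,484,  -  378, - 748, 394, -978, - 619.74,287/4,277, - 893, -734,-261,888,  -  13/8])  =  [ -978, - 893, - 748, - 734,-619.74, -378, - 261, - 13/8, 287/4, 277, 394, 484,  591, 888]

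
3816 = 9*424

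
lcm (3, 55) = 165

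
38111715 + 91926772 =130038487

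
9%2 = 1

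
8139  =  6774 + 1365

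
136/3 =45 + 1/3=45.33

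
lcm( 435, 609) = 3045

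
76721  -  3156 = 73565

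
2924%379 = 271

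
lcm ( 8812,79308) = 79308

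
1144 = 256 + 888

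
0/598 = 0 = 0.00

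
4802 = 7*686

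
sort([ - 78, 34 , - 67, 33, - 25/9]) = [ - 78, - 67,-25/9 , 33, 34]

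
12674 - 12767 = - 93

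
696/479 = 696/479 = 1.45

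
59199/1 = 59199 = 59199.00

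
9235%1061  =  747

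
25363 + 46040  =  71403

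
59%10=9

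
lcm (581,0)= 0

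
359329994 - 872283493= - 512953499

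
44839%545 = 149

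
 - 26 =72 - 98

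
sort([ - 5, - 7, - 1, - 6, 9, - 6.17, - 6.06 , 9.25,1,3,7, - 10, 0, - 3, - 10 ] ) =[ - 10, -10 , - 7, - 6.17, - 6.06 ,  -  6, - 5, - 3, - 1, 0,  1,3,7,9, 9.25] 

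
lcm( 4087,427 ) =28609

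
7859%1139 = 1025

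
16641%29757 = 16641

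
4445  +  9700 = 14145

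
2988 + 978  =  3966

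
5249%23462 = 5249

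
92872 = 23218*4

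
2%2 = 0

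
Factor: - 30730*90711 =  - 2^1*3^2*5^1*7^1*439^1*10079^1 = -2787549030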